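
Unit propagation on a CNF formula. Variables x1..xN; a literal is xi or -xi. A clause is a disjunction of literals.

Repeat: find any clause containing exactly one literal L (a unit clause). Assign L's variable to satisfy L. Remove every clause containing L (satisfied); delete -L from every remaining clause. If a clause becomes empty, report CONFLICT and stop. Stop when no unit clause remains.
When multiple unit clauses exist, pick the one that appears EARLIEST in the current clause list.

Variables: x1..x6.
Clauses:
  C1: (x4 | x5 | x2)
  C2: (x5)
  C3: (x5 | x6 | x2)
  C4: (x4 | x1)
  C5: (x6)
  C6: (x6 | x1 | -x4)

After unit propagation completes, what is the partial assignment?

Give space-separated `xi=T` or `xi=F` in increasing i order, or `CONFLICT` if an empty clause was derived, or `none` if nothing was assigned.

unit clause [5] forces x5=T; simplify:
  satisfied 3 clause(s); 3 remain; assigned so far: [5]
unit clause [6] forces x6=T; simplify:
  satisfied 2 clause(s); 1 remain; assigned so far: [5, 6]

Answer: x5=T x6=T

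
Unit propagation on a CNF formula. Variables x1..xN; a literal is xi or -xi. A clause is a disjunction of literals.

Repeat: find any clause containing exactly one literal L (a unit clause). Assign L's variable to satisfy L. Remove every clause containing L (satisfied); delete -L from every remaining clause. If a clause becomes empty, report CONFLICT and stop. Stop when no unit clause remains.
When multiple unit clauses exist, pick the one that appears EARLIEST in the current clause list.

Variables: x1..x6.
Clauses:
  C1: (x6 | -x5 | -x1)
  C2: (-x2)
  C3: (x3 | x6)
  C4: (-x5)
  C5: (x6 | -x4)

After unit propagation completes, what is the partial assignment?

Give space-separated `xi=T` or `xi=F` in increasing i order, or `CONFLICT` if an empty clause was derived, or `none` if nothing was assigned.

unit clause [-2] forces x2=F; simplify:
  satisfied 1 clause(s); 4 remain; assigned so far: [2]
unit clause [-5] forces x5=F; simplify:
  satisfied 2 clause(s); 2 remain; assigned so far: [2, 5]

Answer: x2=F x5=F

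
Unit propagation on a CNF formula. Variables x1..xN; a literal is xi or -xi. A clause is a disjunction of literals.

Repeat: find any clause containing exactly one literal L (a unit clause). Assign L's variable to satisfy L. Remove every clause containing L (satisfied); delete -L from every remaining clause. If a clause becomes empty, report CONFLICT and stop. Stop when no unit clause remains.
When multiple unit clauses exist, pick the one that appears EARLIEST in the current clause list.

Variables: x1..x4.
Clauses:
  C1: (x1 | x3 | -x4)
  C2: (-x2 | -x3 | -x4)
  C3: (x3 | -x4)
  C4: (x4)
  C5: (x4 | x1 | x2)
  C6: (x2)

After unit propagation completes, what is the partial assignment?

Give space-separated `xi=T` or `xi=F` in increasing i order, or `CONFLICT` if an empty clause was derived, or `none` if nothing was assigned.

unit clause [4] forces x4=T; simplify:
  drop -4 from [1, 3, -4] -> [1, 3]
  drop -4 from [-2, -3, -4] -> [-2, -3]
  drop -4 from [3, -4] -> [3]
  satisfied 2 clause(s); 4 remain; assigned so far: [4]
unit clause [3] forces x3=T; simplify:
  drop -3 from [-2, -3] -> [-2]
  satisfied 2 clause(s); 2 remain; assigned so far: [3, 4]
unit clause [-2] forces x2=F; simplify:
  drop 2 from [2] -> [] (empty!)
  satisfied 1 clause(s); 1 remain; assigned so far: [2, 3, 4]
CONFLICT (empty clause)

Answer: CONFLICT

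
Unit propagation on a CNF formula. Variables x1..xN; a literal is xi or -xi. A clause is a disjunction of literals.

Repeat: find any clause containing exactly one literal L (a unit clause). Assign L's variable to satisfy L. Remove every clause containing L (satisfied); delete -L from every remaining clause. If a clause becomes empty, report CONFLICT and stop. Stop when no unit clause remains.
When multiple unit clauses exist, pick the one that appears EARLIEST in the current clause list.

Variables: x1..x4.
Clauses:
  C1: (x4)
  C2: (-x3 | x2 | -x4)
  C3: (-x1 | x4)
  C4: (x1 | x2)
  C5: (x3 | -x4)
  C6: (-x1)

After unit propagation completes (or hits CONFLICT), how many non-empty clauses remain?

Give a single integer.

unit clause [4] forces x4=T; simplify:
  drop -4 from [-3, 2, -4] -> [-3, 2]
  drop -4 from [3, -4] -> [3]
  satisfied 2 clause(s); 4 remain; assigned so far: [4]
unit clause [3] forces x3=T; simplify:
  drop -3 from [-3, 2] -> [2]
  satisfied 1 clause(s); 3 remain; assigned so far: [3, 4]
unit clause [2] forces x2=T; simplify:
  satisfied 2 clause(s); 1 remain; assigned so far: [2, 3, 4]
unit clause [-1] forces x1=F; simplify:
  satisfied 1 clause(s); 0 remain; assigned so far: [1, 2, 3, 4]

Answer: 0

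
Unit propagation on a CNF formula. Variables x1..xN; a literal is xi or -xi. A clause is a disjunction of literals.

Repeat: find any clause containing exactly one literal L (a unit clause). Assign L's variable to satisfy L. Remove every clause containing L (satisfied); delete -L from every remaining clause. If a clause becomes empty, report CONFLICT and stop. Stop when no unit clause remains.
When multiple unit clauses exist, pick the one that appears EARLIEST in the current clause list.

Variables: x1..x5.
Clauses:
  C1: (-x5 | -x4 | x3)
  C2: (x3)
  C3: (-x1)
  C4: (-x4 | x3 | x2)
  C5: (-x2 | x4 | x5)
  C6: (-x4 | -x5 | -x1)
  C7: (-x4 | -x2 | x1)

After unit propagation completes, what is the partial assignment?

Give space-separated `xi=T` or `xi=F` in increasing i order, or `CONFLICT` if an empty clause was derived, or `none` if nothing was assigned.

unit clause [3] forces x3=T; simplify:
  satisfied 3 clause(s); 4 remain; assigned so far: [3]
unit clause [-1] forces x1=F; simplify:
  drop 1 from [-4, -2, 1] -> [-4, -2]
  satisfied 2 clause(s); 2 remain; assigned so far: [1, 3]

Answer: x1=F x3=T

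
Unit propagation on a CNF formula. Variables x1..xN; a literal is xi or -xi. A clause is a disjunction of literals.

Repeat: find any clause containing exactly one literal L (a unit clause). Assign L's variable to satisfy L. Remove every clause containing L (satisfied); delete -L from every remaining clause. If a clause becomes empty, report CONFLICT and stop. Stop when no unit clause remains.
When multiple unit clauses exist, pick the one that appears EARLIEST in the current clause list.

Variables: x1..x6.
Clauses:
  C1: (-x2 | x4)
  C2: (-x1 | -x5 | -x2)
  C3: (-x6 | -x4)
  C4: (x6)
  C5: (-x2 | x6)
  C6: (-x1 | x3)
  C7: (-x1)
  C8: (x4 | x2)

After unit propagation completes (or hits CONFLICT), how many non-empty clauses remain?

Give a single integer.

unit clause [6] forces x6=T; simplify:
  drop -6 from [-6, -4] -> [-4]
  satisfied 2 clause(s); 6 remain; assigned so far: [6]
unit clause [-4] forces x4=F; simplify:
  drop 4 from [-2, 4] -> [-2]
  drop 4 from [4, 2] -> [2]
  satisfied 1 clause(s); 5 remain; assigned so far: [4, 6]
unit clause [-2] forces x2=F; simplify:
  drop 2 from [2] -> [] (empty!)
  satisfied 2 clause(s); 3 remain; assigned so far: [2, 4, 6]
CONFLICT (empty clause)

Answer: 2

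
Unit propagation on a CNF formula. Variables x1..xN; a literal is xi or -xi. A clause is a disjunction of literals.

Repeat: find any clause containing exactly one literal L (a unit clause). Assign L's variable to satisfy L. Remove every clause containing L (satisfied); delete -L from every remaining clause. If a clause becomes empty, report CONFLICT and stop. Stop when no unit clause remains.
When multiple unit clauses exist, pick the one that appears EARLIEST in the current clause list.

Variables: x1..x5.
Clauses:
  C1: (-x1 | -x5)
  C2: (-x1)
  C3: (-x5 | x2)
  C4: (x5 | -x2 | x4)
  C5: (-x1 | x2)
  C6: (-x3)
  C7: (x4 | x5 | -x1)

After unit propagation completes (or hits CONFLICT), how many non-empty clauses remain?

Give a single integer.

unit clause [-1] forces x1=F; simplify:
  satisfied 4 clause(s); 3 remain; assigned so far: [1]
unit clause [-3] forces x3=F; simplify:
  satisfied 1 clause(s); 2 remain; assigned so far: [1, 3]

Answer: 2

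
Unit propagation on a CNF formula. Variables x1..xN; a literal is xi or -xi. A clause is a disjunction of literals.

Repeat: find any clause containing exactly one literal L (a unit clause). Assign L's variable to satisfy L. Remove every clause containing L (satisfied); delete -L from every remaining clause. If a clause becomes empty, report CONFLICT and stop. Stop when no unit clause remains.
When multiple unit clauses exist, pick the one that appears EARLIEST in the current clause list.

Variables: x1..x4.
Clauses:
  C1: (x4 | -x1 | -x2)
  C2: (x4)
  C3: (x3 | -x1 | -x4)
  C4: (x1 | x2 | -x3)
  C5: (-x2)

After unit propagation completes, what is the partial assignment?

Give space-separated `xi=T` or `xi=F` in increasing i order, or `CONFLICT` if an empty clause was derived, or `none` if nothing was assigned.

unit clause [4] forces x4=T; simplify:
  drop -4 from [3, -1, -4] -> [3, -1]
  satisfied 2 clause(s); 3 remain; assigned so far: [4]
unit clause [-2] forces x2=F; simplify:
  drop 2 from [1, 2, -3] -> [1, -3]
  satisfied 1 clause(s); 2 remain; assigned so far: [2, 4]

Answer: x2=F x4=T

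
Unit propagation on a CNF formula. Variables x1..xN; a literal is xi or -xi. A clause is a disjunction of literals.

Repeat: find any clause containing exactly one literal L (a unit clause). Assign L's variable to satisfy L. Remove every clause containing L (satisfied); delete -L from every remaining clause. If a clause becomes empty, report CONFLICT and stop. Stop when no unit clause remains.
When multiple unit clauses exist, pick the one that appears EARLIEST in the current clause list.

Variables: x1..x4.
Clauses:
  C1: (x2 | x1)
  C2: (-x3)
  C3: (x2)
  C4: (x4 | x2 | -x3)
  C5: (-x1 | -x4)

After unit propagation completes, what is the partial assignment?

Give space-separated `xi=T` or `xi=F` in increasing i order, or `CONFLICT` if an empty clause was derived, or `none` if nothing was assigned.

unit clause [-3] forces x3=F; simplify:
  satisfied 2 clause(s); 3 remain; assigned so far: [3]
unit clause [2] forces x2=T; simplify:
  satisfied 2 clause(s); 1 remain; assigned so far: [2, 3]

Answer: x2=T x3=F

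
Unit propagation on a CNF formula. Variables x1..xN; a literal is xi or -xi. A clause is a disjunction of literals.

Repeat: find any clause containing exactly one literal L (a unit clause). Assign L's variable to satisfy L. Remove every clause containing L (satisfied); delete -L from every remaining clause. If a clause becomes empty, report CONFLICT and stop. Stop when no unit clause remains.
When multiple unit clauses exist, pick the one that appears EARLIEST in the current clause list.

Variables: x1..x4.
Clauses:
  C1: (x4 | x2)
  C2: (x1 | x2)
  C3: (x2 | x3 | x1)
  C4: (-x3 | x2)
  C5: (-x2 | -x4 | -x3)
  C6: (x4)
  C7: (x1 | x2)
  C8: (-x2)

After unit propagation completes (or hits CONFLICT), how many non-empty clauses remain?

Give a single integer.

unit clause [4] forces x4=T; simplify:
  drop -4 from [-2, -4, -3] -> [-2, -3]
  satisfied 2 clause(s); 6 remain; assigned so far: [4]
unit clause [-2] forces x2=F; simplify:
  drop 2 from [1, 2] -> [1]
  drop 2 from [2, 3, 1] -> [3, 1]
  drop 2 from [-3, 2] -> [-3]
  drop 2 from [1, 2] -> [1]
  satisfied 2 clause(s); 4 remain; assigned so far: [2, 4]
unit clause [1] forces x1=T; simplify:
  satisfied 3 clause(s); 1 remain; assigned so far: [1, 2, 4]
unit clause [-3] forces x3=F; simplify:
  satisfied 1 clause(s); 0 remain; assigned so far: [1, 2, 3, 4]

Answer: 0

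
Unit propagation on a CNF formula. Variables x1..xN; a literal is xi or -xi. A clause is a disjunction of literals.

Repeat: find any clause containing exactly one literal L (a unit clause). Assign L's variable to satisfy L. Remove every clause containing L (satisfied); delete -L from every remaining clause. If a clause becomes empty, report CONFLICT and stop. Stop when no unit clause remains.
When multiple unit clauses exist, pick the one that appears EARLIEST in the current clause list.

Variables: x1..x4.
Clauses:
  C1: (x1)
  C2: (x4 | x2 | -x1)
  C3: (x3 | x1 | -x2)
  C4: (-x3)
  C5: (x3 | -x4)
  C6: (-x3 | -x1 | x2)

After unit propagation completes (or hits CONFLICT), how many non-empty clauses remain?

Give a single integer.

Answer: 0

Derivation:
unit clause [1] forces x1=T; simplify:
  drop -1 from [4, 2, -1] -> [4, 2]
  drop -1 from [-3, -1, 2] -> [-3, 2]
  satisfied 2 clause(s); 4 remain; assigned so far: [1]
unit clause [-3] forces x3=F; simplify:
  drop 3 from [3, -4] -> [-4]
  satisfied 2 clause(s); 2 remain; assigned so far: [1, 3]
unit clause [-4] forces x4=F; simplify:
  drop 4 from [4, 2] -> [2]
  satisfied 1 clause(s); 1 remain; assigned so far: [1, 3, 4]
unit clause [2] forces x2=T; simplify:
  satisfied 1 clause(s); 0 remain; assigned so far: [1, 2, 3, 4]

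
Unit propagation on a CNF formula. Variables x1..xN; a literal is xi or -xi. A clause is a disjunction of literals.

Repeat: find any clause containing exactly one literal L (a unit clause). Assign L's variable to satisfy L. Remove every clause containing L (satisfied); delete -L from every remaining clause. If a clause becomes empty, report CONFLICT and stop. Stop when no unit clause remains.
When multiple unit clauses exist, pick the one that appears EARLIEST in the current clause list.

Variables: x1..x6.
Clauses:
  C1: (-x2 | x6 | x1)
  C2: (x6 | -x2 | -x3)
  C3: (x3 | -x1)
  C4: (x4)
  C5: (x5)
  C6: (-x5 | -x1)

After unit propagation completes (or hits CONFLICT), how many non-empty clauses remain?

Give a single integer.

Answer: 2

Derivation:
unit clause [4] forces x4=T; simplify:
  satisfied 1 clause(s); 5 remain; assigned so far: [4]
unit clause [5] forces x5=T; simplify:
  drop -5 from [-5, -1] -> [-1]
  satisfied 1 clause(s); 4 remain; assigned so far: [4, 5]
unit clause [-1] forces x1=F; simplify:
  drop 1 from [-2, 6, 1] -> [-2, 6]
  satisfied 2 clause(s); 2 remain; assigned so far: [1, 4, 5]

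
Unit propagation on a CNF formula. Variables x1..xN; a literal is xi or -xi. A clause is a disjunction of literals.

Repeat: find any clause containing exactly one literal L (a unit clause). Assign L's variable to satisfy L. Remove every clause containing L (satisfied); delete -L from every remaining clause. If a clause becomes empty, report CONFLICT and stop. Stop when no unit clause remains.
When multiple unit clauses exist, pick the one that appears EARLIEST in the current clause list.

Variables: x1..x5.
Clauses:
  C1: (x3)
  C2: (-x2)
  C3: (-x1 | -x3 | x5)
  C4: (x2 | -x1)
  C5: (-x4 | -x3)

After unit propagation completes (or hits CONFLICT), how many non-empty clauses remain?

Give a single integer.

Answer: 0

Derivation:
unit clause [3] forces x3=T; simplify:
  drop -3 from [-1, -3, 5] -> [-1, 5]
  drop -3 from [-4, -3] -> [-4]
  satisfied 1 clause(s); 4 remain; assigned so far: [3]
unit clause [-2] forces x2=F; simplify:
  drop 2 from [2, -1] -> [-1]
  satisfied 1 clause(s); 3 remain; assigned so far: [2, 3]
unit clause [-1] forces x1=F; simplify:
  satisfied 2 clause(s); 1 remain; assigned so far: [1, 2, 3]
unit clause [-4] forces x4=F; simplify:
  satisfied 1 clause(s); 0 remain; assigned so far: [1, 2, 3, 4]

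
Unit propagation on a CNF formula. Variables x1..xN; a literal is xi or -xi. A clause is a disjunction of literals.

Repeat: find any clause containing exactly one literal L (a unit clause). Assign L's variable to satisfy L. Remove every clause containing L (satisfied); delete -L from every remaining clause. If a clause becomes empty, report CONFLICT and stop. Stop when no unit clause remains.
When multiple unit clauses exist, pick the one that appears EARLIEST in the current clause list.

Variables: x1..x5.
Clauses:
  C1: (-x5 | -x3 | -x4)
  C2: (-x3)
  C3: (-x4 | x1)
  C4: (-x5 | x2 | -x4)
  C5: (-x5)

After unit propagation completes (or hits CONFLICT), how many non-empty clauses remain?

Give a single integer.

unit clause [-3] forces x3=F; simplify:
  satisfied 2 clause(s); 3 remain; assigned so far: [3]
unit clause [-5] forces x5=F; simplify:
  satisfied 2 clause(s); 1 remain; assigned so far: [3, 5]

Answer: 1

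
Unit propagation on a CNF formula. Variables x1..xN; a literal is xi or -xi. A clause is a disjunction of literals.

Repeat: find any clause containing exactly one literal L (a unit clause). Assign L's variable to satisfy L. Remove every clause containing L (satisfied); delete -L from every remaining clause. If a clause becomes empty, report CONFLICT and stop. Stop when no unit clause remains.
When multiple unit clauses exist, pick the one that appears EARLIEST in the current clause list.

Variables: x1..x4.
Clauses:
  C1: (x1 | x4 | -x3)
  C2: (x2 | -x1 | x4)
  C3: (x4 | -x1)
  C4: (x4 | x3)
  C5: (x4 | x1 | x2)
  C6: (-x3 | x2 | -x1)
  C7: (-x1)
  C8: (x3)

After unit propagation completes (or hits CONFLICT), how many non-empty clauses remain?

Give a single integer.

unit clause [-1] forces x1=F; simplify:
  drop 1 from [1, 4, -3] -> [4, -3]
  drop 1 from [4, 1, 2] -> [4, 2]
  satisfied 4 clause(s); 4 remain; assigned so far: [1]
unit clause [3] forces x3=T; simplify:
  drop -3 from [4, -3] -> [4]
  satisfied 2 clause(s); 2 remain; assigned so far: [1, 3]
unit clause [4] forces x4=T; simplify:
  satisfied 2 clause(s); 0 remain; assigned so far: [1, 3, 4]

Answer: 0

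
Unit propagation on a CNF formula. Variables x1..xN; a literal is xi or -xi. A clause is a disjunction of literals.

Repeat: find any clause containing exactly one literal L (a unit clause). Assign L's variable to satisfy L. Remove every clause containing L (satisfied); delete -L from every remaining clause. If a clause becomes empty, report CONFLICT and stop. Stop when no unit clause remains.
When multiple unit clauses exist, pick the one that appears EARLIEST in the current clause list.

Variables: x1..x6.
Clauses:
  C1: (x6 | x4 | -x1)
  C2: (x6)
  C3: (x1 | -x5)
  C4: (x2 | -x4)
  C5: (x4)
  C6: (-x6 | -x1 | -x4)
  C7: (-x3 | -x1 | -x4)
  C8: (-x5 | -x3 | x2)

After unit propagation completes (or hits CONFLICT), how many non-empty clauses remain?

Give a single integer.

Answer: 0

Derivation:
unit clause [6] forces x6=T; simplify:
  drop -6 from [-6, -1, -4] -> [-1, -4]
  satisfied 2 clause(s); 6 remain; assigned so far: [6]
unit clause [4] forces x4=T; simplify:
  drop -4 from [2, -4] -> [2]
  drop -4 from [-1, -4] -> [-1]
  drop -4 from [-3, -1, -4] -> [-3, -1]
  satisfied 1 clause(s); 5 remain; assigned so far: [4, 6]
unit clause [2] forces x2=T; simplify:
  satisfied 2 clause(s); 3 remain; assigned so far: [2, 4, 6]
unit clause [-1] forces x1=F; simplify:
  drop 1 from [1, -5] -> [-5]
  satisfied 2 clause(s); 1 remain; assigned so far: [1, 2, 4, 6]
unit clause [-5] forces x5=F; simplify:
  satisfied 1 clause(s); 0 remain; assigned so far: [1, 2, 4, 5, 6]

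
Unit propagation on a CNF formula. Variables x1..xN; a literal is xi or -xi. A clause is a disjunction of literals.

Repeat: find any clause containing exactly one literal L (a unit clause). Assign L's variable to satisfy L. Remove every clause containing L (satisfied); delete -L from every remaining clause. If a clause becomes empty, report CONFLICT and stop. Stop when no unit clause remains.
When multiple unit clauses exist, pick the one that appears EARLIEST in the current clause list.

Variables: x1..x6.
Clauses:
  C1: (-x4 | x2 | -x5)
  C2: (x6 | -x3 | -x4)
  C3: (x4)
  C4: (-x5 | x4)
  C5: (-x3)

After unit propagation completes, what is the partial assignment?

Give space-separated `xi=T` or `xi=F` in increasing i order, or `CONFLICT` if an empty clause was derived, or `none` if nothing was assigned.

Answer: x3=F x4=T

Derivation:
unit clause [4] forces x4=T; simplify:
  drop -4 from [-4, 2, -5] -> [2, -5]
  drop -4 from [6, -3, -4] -> [6, -3]
  satisfied 2 clause(s); 3 remain; assigned so far: [4]
unit clause [-3] forces x3=F; simplify:
  satisfied 2 clause(s); 1 remain; assigned so far: [3, 4]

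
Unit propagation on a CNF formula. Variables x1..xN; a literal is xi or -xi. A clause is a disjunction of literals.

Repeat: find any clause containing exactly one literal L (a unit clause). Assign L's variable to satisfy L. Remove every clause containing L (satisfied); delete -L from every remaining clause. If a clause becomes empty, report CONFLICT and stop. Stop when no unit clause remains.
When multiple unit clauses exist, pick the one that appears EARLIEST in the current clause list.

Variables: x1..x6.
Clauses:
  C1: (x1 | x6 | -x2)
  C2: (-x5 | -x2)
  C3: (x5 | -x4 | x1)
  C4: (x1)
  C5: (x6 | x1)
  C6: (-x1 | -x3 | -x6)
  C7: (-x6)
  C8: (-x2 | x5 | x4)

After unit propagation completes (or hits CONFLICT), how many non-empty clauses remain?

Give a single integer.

Answer: 2

Derivation:
unit clause [1] forces x1=T; simplify:
  drop -1 from [-1, -3, -6] -> [-3, -6]
  satisfied 4 clause(s); 4 remain; assigned so far: [1]
unit clause [-6] forces x6=F; simplify:
  satisfied 2 clause(s); 2 remain; assigned so far: [1, 6]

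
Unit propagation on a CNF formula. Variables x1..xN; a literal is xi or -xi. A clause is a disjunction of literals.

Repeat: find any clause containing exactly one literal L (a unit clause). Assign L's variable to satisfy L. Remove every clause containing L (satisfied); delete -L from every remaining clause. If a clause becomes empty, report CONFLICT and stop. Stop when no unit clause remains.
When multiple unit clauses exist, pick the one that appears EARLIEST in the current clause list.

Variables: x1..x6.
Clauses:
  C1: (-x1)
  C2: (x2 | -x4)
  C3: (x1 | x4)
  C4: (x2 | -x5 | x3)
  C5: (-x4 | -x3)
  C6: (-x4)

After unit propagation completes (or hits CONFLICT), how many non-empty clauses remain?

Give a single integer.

unit clause [-1] forces x1=F; simplify:
  drop 1 from [1, 4] -> [4]
  satisfied 1 clause(s); 5 remain; assigned so far: [1]
unit clause [4] forces x4=T; simplify:
  drop -4 from [2, -4] -> [2]
  drop -4 from [-4, -3] -> [-3]
  drop -4 from [-4] -> [] (empty!)
  satisfied 1 clause(s); 4 remain; assigned so far: [1, 4]
CONFLICT (empty clause)

Answer: 3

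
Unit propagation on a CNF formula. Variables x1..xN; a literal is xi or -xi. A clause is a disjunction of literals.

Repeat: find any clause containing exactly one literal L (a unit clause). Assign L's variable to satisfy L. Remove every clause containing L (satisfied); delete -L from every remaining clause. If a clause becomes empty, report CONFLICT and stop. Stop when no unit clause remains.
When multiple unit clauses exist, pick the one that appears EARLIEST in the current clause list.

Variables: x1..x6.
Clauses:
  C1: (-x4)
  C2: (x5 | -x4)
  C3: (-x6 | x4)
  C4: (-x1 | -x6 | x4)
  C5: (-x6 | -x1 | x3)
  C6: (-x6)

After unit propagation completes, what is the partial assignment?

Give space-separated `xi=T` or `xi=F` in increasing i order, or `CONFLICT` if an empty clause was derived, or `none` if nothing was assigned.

unit clause [-4] forces x4=F; simplify:
  drop 4 from [-6, 4] -> [-6]
  drop 4 from [-1, -6, 4] -> [-1, -6]
  satisfied 2 clause(s); 4 remain; assigned so far: [4]
unit clause [-6] forces x6=F; simplify:
  satisfied 4 clause(s); 0 remain; assigned so far: [4, 6]

Answer: x4=F x6=F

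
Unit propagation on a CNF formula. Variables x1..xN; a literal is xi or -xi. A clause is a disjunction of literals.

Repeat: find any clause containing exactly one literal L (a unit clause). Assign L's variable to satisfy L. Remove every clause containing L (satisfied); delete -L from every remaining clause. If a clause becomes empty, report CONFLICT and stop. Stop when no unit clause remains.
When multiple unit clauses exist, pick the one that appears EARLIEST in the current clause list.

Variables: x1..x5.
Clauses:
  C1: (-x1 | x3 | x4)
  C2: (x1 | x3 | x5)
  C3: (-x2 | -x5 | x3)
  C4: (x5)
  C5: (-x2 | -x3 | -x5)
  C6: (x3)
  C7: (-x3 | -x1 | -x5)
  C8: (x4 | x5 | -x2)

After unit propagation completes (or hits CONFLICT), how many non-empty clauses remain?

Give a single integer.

Answer: 0

Derivation:
unit clause [5] forces x5=T; simplify:
  drop -5 from [-2, -5, 3] -> [-2, 3]
  drop -5 from [-2, -3, -5] -> [-2, -3]
  drop -5 from [-3, -1, -5] -> [-3, -1]
  satisfied 3 clause(s); 5 remain; assigned so far: [5]
unit clause [3] forces x3=T; simplify:
  drop -3 from [-2, -3] -> [-2]
  drop -3 from [-3, -1] -> [-1]
  satisfied 3 clause(s); 2 remain; assigned so far: [3, 5]
unit clause [-2] forces x2=F; simplify:
  satisfied 1 clause(s); 1 remain; assigned so far: [2, 3, 5]
unit clause [-1] forces x1=F; simplify:
  satisfied 1 clause(s); 0 remain; assigned so far: [1, 2, 3, 5]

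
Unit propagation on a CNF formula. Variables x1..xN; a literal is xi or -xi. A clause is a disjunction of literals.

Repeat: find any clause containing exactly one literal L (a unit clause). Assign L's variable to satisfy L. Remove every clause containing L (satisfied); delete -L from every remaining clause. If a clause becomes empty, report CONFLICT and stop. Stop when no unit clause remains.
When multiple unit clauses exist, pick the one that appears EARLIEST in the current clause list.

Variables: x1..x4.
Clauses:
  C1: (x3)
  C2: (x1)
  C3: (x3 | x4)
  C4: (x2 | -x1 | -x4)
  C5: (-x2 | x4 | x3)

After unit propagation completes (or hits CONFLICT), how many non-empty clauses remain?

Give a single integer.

Answer: 1

Derivation:
unit clause [3] forces x3=T; simplify:
  satisfied 3 clause(s); 2 remain; assigned so far: [3]
unit clause [1] forces x1=T; simplify:
  drop -1 from [2, -1, -4] -> [2, -4]
  satisfied 1 clause(s); 1 remain; assigned so far: [1, 3]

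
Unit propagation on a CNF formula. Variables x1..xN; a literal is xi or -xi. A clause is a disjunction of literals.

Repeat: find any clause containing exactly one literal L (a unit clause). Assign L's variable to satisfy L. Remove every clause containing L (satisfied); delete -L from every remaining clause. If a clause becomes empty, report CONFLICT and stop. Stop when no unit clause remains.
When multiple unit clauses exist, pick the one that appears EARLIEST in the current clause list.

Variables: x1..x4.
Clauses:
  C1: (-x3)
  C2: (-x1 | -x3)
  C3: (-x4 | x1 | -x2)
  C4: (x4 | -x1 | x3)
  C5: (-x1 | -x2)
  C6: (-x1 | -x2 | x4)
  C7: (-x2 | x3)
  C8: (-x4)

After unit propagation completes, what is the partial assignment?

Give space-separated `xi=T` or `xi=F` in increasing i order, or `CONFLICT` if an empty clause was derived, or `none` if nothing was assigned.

unit clause [-3] forces x3=F; simplify:
  drop 3 from [4, -1, 3] -> [4, -1]
  drop 3 from [-2, 3] -> [-2]
  satisfied 2 clause(s); 6 remain; assigned so far: [3]
unit clause [-2] forces x2=F; simplify:
  satisfied 4 clause(s); 2 remain; assigned so far: [2, 3]
unit clause [-4] forces x4=F; simplify:
  drop 4 from [4, -1] -> [-1]
  satisfied 1 clause(s); 1 remain; assigned so far: [2, 3, 4]
unit clause [-1] forces x1=F; simplify:
  satisfied 1 clause(s); 0 remain; assigned so far: [1, 2, 3, 4]

Answer: x1=F x2=F x3=F x4=F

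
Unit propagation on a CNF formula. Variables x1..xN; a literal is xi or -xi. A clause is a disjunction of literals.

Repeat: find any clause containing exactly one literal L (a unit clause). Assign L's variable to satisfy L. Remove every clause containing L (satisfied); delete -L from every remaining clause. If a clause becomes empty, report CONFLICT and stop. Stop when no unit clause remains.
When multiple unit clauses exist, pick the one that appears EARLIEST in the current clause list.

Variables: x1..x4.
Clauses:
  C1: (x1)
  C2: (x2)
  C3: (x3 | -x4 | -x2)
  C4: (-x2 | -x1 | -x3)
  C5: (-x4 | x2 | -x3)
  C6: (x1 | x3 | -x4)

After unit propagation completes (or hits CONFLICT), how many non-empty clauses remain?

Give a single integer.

Answer: 0

Derivation:
unit clause [1] forces x1=T; simplify:
  drop -1 from [-2, -1, -3] -> [-2, -3]
  satisfied 2 clause(s); 4 remain; assigned so far: [1]
unit clause [2] forces x2=T; simplify:
  drop -2 from [3, -4, -2] -> [3, -4]
  drop -2 from [-2, -3] -> [-3]
  satisfied 2 clause(s); 2 remain; assigned so far: [1, 2]
unit clause [-3] forces x3=F; simplify:
  drop 3 from [3, -4] -> [-4]
  satisfied 1 clause(s); 1 remain; assigned so far: [1, 2, 3]
unit clause [-4] forces x4=F; simplify:
  satisfied 1 clause(s); 0 remain; assigned so far: [1, 2, 3, 4]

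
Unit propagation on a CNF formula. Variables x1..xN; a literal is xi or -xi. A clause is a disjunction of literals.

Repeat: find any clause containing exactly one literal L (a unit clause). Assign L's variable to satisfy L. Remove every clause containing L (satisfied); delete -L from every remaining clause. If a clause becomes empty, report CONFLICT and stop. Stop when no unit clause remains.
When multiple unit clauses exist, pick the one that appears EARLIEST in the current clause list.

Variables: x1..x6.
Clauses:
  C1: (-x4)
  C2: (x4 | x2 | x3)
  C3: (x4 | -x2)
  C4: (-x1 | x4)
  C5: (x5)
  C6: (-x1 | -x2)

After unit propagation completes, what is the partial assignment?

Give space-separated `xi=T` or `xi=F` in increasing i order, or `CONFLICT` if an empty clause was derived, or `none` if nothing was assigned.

Answer: x1=F x2=F x3=T x4=F x5=T

Derivation:
unit clause [-4] forces x4=F; simplify:
  drop 4 from [4, 2, 3] -> [2, 3]
  drop 4 from [4, -2] -> [-2]
  drop 4 from [-1, 4] -> [-1]
  satisfied 1 clause(s); 5 remain; assigned so far: [4]
unit clause [-2] forces x2=F; simplify:
  drop 2 from [2, 3] -> [3]
  satisfied 2 clause(s); 3 remain; assigned so far: [2, 4]
unit clause [3] forces x3=T; simplify:
  satisfied 1 clause(s); 2 remain; assigned so far: [2, 3, 4]
unit clause [-1] forces x1=F; simplify:
  satisfied 1 clause(s); 1 remain; assigned so far: [1, 2, 3, 4]
unit clause [5] forces x5=T; simplify:
  satisfied 1 clause(s); 0 remain; assigned so far: [1, 2, 3, 4, 5]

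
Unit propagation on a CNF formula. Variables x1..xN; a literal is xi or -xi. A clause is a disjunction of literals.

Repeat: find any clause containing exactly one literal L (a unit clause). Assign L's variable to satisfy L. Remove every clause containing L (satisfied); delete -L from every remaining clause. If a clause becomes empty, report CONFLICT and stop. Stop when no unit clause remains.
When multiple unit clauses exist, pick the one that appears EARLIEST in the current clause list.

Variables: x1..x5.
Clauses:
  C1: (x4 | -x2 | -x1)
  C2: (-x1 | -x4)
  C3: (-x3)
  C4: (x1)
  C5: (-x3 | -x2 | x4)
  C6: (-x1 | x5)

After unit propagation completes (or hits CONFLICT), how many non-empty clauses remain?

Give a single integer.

Answer: 0

Derivation:
unit clause [-3] forces x3=F; simplify:
  satisfied 2 clause(s); 4 remain; assigned so far: [3]
unit clause [1] forces x1=T; simplify:
  drop -1 from [4, -2, -1] -> [4, -2]
  drop -1 from [-1, -4] -> [-4]
  drop -1 from [-1, 5] -> [5]
  satisfied 1 clause(s); 3 remain; assigned so far: [1, 3]
unit clause [-4] forces x4=F; simplify:
  drop 4 from [4, -2] -> [-2]
  satisfied 1 clause(s); 2 remain; assigned so far: [1, 3, 4]
unit clause [-2] forces x2=F; simplify:
  satisfied 1 clause(s); 1 remain; assigned so far: [1, 2, 3, 4]
unit clause [5] forces x5=T; simplify:
  satisfied 1 clause(s); 0 remain; assigned so far: [1, 2, 3, 4, 5]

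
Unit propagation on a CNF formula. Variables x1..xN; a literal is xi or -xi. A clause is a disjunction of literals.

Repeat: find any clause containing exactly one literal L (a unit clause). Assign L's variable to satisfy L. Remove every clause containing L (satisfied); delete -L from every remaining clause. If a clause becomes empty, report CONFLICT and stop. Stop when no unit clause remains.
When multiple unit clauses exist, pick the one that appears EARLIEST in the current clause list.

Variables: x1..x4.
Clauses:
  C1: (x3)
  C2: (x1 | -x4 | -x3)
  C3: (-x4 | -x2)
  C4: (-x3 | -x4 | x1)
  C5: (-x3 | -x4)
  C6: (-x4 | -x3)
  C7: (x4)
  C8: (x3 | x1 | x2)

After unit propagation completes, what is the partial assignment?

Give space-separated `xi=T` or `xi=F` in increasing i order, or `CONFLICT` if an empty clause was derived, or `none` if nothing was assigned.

unit clause [3] forces x3=T; simplify:
  drop -3 from [1, -4, -3] -> [1, -4]
  drop -3 from [-3, -4, 1] -> [-4, 1]
  drop -3 from [-3, -4] -> [-4]
  drop -3 from [-4, -3] -> [-4]
  satisfied 2 clause(s); 6 remain; assigned so far: [3]
unit clause [-4] forces x4=F; simplify:
  drop 4 from [4] -> [] (empty!)
  satisfied 5 clause(s); 1 remain; assigned so far: [3, 4]
CONFLICT (empty clause)

Answer: CONFLICT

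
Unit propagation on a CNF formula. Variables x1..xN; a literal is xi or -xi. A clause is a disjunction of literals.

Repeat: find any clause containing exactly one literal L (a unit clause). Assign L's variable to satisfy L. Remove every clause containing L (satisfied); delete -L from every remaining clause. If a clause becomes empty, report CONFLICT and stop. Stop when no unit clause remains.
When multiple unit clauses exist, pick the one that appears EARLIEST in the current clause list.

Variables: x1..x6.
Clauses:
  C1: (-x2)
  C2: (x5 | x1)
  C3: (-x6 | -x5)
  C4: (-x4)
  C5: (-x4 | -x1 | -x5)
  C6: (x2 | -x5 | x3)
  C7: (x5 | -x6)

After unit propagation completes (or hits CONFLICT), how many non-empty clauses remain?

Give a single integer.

Answer: 4

Derivation:
unit clause [-2] forces x2=F; simplify:
  drop 2 from [2, -5, 3] -> [-5, 3]
  satisfied 1 clause(s); 6 remain; assigned so far: [2]
unit clause [-4] forces x4=F; simplify:
  satisfied 2 clause(s); 4 remain; assigned so far: [2, 4]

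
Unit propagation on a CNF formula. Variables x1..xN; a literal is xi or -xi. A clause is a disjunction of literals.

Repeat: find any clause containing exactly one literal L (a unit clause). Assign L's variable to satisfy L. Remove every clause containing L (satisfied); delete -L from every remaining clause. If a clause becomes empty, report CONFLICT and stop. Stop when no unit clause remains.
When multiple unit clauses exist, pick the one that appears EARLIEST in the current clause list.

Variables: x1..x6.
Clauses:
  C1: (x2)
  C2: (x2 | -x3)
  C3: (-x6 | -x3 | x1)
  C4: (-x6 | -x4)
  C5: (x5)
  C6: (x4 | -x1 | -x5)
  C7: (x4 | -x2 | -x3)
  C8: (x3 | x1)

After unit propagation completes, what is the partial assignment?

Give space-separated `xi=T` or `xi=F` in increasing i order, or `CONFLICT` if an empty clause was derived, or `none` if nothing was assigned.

unit clause [2] forces x2=T; simplify:
  drop -2 from [4, -2, -3] -> [4, -3]
  satisfied 2 clause(s); 6 remain; assigned so far: [2]
unit clause [5] forces x5=T; simplify:
  drop -5 from [4, -1, -5] -> [4, -1]
  satisfied 1 clause(s); 5 remain; assigned so far: [2, 5]

Answer: x2=T x5=T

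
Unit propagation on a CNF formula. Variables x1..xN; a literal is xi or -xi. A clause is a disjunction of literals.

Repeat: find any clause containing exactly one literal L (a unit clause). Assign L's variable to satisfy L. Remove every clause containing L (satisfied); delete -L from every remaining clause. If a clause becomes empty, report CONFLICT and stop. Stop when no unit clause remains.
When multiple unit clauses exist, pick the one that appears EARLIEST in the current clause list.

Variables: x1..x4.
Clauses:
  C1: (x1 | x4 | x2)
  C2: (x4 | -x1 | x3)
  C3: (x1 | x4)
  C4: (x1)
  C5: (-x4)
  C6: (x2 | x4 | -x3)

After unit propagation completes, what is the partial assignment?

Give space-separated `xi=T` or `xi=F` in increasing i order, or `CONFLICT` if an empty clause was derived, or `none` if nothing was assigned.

Answer: x1=T x2=T x3=T x4=F

Derivation:
unit clause [1] forces x1=T; simplify:
  drop -1 from [4, -1, 3] -> [4, 3]
  satisfied 3 clause(s); 3 remain; assigned so far: [1]
unit clause [-4] forces x4=F; simplify:
  drop 4 from [4, 3] -> [3]
  drop 4 from [2, 4, -3] -> [2, -3]
  satisfied 1 clause(s); 2 remain; assigned so far: [1, 4]
unit clause [3] forces x3=T; simplify:
  drop -3 from [2, -3] -> [2]
  satisfied 1 clause(s); 1 remain; assigned so far: [1, 3, 4]
unit clause [2] forces x2=T; simplify:
  satisfied 1 clause(s); 0 remain; assigned so far: [1, 2, 3, 4]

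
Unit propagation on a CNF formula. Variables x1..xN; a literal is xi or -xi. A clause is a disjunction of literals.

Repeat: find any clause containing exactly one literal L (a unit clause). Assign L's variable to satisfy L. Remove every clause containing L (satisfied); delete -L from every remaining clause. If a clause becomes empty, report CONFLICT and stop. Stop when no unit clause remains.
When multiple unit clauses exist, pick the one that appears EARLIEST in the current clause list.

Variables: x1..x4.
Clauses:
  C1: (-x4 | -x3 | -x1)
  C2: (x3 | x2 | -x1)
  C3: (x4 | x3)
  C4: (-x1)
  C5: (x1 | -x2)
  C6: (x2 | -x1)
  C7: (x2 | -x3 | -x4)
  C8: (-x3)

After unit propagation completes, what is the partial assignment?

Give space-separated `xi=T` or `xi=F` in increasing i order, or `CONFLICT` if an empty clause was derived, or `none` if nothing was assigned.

Answer: x1=F x2=F x3=F x4=T

Derivation:
unit clause [-1] forces x1=F; simplify:
  drop 1 from [1, -2] -> [-2]
  satisfied 4 clause(s); 4 remain; assigned so far: [1]
unit clause [-2] forces x2=F; simplify:
  drop 2 from [2, -3, -4] -> [-3, -4]
  satisfied 1 clause(s); 3 remain; assigned so far: [1, 2]
unit clause [-3] forces x3=F; simplify:
  drop 3 from [4, 3] -> [4]
  satisfied 2 clause(s); 1 remain; assigned so far: [1, 2, 3]
unit clause [4] forces x4=T; simplify:
  satisfied 1 clause(s); 0 remain; assigned so far: [1, 2, 3, 4]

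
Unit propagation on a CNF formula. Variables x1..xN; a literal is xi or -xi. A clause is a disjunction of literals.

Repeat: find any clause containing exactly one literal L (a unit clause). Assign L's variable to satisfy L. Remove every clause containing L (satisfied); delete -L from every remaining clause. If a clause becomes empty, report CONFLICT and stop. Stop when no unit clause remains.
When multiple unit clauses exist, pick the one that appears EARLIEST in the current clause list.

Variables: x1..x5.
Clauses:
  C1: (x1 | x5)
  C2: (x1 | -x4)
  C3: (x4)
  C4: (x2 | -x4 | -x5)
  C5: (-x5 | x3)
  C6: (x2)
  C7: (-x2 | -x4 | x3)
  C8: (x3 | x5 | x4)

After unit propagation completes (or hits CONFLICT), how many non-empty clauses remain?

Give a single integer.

Answer: 0

Derivation:
unit clause [4] forces x4=T; simplify:
  drop -4 from [1, -4] -> [1]
  drop -4 from [2, -4, -5] -> [2, -5]
  drop -4 from [-2, -4, 3] -> [-2, 3]
  satisfied 2 clause(s); 6 remain; assigned so far: [4]
unit clause [1] forces x1=T; simplify:
  satisfied 2 clause(s); 4 remain; assigned so far: [1, 4]
unit clause [2] forces x2=T; simplify:
  drop -2 from [-2, 3] -> [3]
  satisfied 2 clause(s); 2 remain; assigned so far: [1, 2, 4]
unit clause [3] forces x3=T; simplify:
  satisfied 2 clause(s); 0 remain; assigned so far: [1, 2, 3, 4]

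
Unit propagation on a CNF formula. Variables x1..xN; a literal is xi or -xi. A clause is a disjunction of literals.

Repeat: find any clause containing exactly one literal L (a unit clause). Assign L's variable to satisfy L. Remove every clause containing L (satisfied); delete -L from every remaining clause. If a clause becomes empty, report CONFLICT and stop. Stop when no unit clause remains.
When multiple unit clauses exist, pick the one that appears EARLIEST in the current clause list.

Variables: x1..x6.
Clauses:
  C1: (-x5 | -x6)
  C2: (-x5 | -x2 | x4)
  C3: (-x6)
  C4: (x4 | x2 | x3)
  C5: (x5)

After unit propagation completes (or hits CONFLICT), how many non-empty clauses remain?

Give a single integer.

Answer: 2

Derivation:
unit clause [-6] forces x6=F; simplify:
  satisfied 2 clause(s); 3 remain; assigned so far: [6]
unit clause [5] forces x5=T; simplify:
  drop -5 from [-5, -2, 4] -> [-2, 4]
  satisfied 1 clause(s); 2 remain; assigned so far: [5, 6]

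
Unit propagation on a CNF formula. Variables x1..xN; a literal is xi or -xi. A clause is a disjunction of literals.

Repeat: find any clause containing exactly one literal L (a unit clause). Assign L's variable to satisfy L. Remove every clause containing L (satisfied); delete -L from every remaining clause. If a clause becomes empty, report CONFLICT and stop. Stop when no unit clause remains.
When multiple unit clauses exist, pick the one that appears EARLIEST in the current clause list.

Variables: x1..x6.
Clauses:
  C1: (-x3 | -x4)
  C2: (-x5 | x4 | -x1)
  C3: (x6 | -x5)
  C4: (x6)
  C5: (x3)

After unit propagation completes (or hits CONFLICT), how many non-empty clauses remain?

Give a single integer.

Answer: 1

Derivation:
unit clause [6] forces x6=T; simplify:
  satisfied 2 clause(s); 3 remain; assigned so far: [6]
unit clause [3] forces x3=T; simplify:
  drop -3 from [-3, -4] -> [-4]
  satisfied 1 clause(s); 2 remain; assigned so far: [3, 6]
unit clause [-4] forces x4=F; simplify:
  drop 4 from [-5, 4, -1] -> [-5, -1]
  satisfied 1 clause(s); 1 remain; assigned so far: [3, 4, 6]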